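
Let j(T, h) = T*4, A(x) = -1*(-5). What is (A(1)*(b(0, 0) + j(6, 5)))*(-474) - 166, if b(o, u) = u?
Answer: -57046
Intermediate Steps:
A(x) = 5
j(T, h) = 4*T
(A(1)*(b(0, 0) + j(6, 5)))*(-474) - 166 = (5*(0 + 4*6))*(-474) - 166 = (5*(0 + 24))*(-474) - 166 = (5*24)*(-474) - 166 = 120*(-474) - 166 = -56880 - 166 = -57046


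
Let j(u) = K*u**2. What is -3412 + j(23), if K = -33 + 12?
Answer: -14521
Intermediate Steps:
K = -21
j(u) = -21*u**2
-3412 + j(23) = -3412 - 21*23**2 = -3412 - 21*529 = -3412 - 11109 = -14521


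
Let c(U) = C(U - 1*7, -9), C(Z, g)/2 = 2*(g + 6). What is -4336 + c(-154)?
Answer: -4348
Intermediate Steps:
C(Z, g) = 24 + 4*g (C(Z, g) = 2*(2*(g + 6)) = 2*(2*(6 + g)) = 2*(12 + 2*g) = 24 + 4*g)
c(U) = -12 (c(U) = 24 + 4*(-9) = 24 - 36 = -12)
-4336 + c(-154) = -4336 - 12 = -4348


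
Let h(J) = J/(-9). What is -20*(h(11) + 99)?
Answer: -17600/9 ≈ -1955.6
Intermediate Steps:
h(J) = -J/9 (h(J) = J*(-⅑) = -J/9)
-20*(h(11) + 99) = -20*(-⅑*11 + 99) = -20*(-11/9 + 99) = -20*880/9 = -17600/9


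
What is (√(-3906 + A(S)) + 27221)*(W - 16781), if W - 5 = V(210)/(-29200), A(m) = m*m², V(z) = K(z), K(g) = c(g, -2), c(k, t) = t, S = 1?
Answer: -6667228614379/14600 - 244929599*I*√3905/14600 ≈ -4.5666e+8 - 1.0483e+6*I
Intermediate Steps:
K(g) = -2
V(z) = -2
A(m) = m³
W = 73001/14600 (W = 5 - 2/(-29200) = 5 - 2*(-1/29200) = 5 + 1/14600 = 73001/14600 ≈ 5.0001)
(√(-3906 + A(S)) + 27221)*(W - 16781) = (√(-3906 + 1³) + 27221)*(73001/14600 - 16781) = (√(-3906 + 1) + 27221)*(-244929599/14600) = (√(-3905) + 27221)*(-244929599/14600) = (I*√3905 + 27221)*(-244929599/14600) = (27221 + I*√3905)*(-244929599/14600) = -6667228614379/14600 - 244929599*I*√3905/14600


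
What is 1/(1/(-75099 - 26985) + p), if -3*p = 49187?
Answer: -102084/1673735237 ≈ -6.0992e-5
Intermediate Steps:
p = -49187/3 (p = -⅓*49187 = -49187/3 ≈ -16396.)
1/(1/(-75099 - 26985) + p) = 1/(1/(-75099 - 26985) - 49187/3) = 1/(1/(-102084) - 49187/3) = 1/(-1/102084 - 49187/3) = 1/(-1673735237/102084) = -102084/1673735237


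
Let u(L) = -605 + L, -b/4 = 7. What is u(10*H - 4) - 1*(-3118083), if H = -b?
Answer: 3117754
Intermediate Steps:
b = -28 (b = -4*7 = -28)
H = 28 (H = -1*(-28) = 28)
u(10*H - 4) - 1*(-3118083) = (-605 + (10*28 - 4)) - 1*(-3118083) = (-605 + (280 - 4)) + 3118083 = (-605 + 276) + 3118083 = -329 + 3118083 = 3117754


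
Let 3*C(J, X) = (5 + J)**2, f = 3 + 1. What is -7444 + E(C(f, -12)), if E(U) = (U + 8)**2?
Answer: -6219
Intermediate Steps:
f = 4
C(J, X) = (5 + J)**2/3
E(U) = (8 + U)**2
-7444 + E(C(f, -12)) = -7444 + (8 + (5 + 4)**2/3)**2 = -7444 + (8 + (1/3)*9**2)**2 = -7444 + (8 + (1/3)*81)**2 = -7444 + (8 + 27)**2 = -7444 + 35**2 = -7444 + 1225 = -6219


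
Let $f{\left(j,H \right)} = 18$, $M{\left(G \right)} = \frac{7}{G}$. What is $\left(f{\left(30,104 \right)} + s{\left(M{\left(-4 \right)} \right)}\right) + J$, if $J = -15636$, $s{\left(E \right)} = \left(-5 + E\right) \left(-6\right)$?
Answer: $- \frac{31155}{2} \approx -15578.0$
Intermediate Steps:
$s{\left(E \right)} = 30 - 6 E$
$\left(f{\left(30,104 \right)} + s{\left(M{\left(-4 \right)} \right)}\right) + J = \left(18 + \left(30 - 6 \frac{7}{-4}\right)\right) - 15636 = \left(18 + \left(30 - 6 \cdot 7 \left(- \frac{1}{4}\right)\right)\right) - 15636 = \left(18 + \left(30 - - \frac{21}{2}\right)\right) - 15636 = \left(18 + \left(30 + \frac{21}{2}\right)\right) - 15636 = \left(18 + \frac{81}{2}\right) - 15636 = \frac{117}{2} - 15636 = - \frac{31155}{2}$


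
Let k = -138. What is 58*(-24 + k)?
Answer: -9396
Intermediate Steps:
58*(-24 + k) = 58*(-24 - 138) = 58*(-162) = -9396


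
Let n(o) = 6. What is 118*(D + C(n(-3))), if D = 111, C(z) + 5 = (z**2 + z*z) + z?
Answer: 21712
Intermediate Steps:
C(z) = -5 + z + 2*z**2 (C(z) = -5 + ((z**2 + z*z) + z) = -5 + ((z**2 + z**2) + z) = -5 + (2*z**2 + z) = -5 + (z + 2*z**2) = -5 + z + 2*z**2)
118*(D + C(n(-3))) = 118*(111 + (-5 + 6 + 2*6**2)) = 118*(111 + (-5 + 6 + 2*36)) = 118*(111 + (-5 + 6 + 72)) = 118*(111 + 73) = 118*184 = 21712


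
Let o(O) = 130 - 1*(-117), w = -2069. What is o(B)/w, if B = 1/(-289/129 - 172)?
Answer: -247/2069 ≈ -0.11938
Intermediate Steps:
B = -129/22477 (B = 1/(-289*1/129 - 172) = 1/(-289/129 - 172) = 1/(-22477/129) = -129/22477 ≈ -0.0057392)
o(O) = 247 (o(O) = 130 + 117 = 247)
o(B)/w = 247/(-2069) = 247*(-1/2069) = -247/2069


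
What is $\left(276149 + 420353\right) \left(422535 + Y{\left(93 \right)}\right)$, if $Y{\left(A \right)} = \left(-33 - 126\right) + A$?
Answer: $294250503438$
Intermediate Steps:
$Y{\left(A \right)} = -159 + A$
$\left(276149 + 420353\right) \left(422535 + Y{\left(93 \right)}\right) = \left(276149 + 420353\right) \left(422535 + \left(-159 + 93\right)\right) = 696502 \left(422535 - 66\right) = 696502 \cdot 422469 = 294250503438$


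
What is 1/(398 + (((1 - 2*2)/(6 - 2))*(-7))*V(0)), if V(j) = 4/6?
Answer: 2/803 ≈ 0.0024907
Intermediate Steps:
V(j) = 2/3 (V(j) = 4*(1/6) = 2/3)
1/(398 + (((1 - 2*2)/(6 - 2))*(-7))*V(0)) = 1/(398 + (((1 - 2*2)/(6 - 2))*(-7))*(2/3)) = 1/(398 + (((1 - 4)/4)*(-7))*(2/3)) = 1/(398 + (-3*1/4*(-7))*(2/3)) = 1/(398 - 3/4*(-7)*(2/3)) = 1/(398 + (21/4)*(2/3)) = 1/(398 + 7/2) = 1/(803/2) = 2/803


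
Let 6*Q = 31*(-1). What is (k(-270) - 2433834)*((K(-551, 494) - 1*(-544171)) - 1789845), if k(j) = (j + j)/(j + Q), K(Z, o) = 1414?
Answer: 4999756074076440/1651 ≈ 3.0283e+12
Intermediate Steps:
Q = -31/6 (Q = (31*(-1))/6 = (⅙)*(-31) = -31/6 ≈ -5.1667)
k(j) = 2*j/(-31/6 + j) (k(j) = (j + j)/(j - 31/6) = (2*j)/(-31/6 + j) = 2*j/(-31/6 + j))
(k(-270) - 2433834)*((K(-551, 494) - 1*(-544171)) - 1789845) = (12*(-270)/(-31 + 6*(-270)) - 2433834)*((1414 - 1*(-544171)) - 1789845) = (12*(-270)/(-31 - 1620) - 2433834)*((1414 + 544171) - 1789845) = (12*(-270)/(-1651) - 2433834)*(545585 - 1789845) = (12*(-270)*(-1/1651) - 2433834)*(-1244260) = (3240/1651 - 2433834)*(-1244260) = -4018256694/1651*(-1244260) = 4999756074076440/1651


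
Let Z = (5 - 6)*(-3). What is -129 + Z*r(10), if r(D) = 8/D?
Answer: -633/5 ≈ -126.60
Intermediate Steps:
Z = 3 (Z = -1*(-3) = 3)
-129 + Z*r(10) = -129 + 3*(8/10) = -129 + 3*(8*(⅒)) = -129 + 3*(⅘) = -129 + 12/5 = -633/5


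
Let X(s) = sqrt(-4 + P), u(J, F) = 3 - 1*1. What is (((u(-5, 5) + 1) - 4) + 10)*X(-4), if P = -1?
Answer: 9*I*sqrt(5) ≈ 20.125*I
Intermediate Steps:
u(J, F) = 2 (u(J, F) = 3 - 1 = 2)
X(s) = I*sqrt(5) (X(s) = sqrt(-4 - 1) = sqrt(-5) = I*sqrt(5))
(((u(-5, 5) + 1) - 4) + 10)*X(-4) = (((2 + 1) - 4) + 10)*(I*sqrt(5)) = ((3 - 4) + 10)*(I*sqrt(5)) = (-1 + 10)*(I*sqrt(5)) = 9*(I*sqrt(5)) = 9*I*sqrt(5)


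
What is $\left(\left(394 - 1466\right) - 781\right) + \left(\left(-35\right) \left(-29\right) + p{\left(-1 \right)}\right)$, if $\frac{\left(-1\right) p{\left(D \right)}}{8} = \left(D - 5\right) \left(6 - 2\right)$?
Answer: $-646$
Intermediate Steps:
$p{\left(D \right)} = 160 - 32 D$ ($p{\left(D \right)} = - 8 \left(D - 5\right) \left(6 - 2\right) = - 8 \left(-5 + D\right) 4 = - 8 \left(-20 + 4 D\right) = 160 - 32 D$)
$\left(\left(394 - 1466\right) - 781\right) + \left(\left(-35\right) \left(-29\right) + p{\left(-1 \right)}\right) = \left(\left(394 - 1466\right) - 781\right) + \left(\left(-35\right) \left(-29\right) + \left(160 - -32\right)\right) = \left(-1072 - 781\right) + \left(1015 + \left(160 + 32\right)\right) = -1853 + \left(1015 + 192\right) = -1853 + 1207 = -646$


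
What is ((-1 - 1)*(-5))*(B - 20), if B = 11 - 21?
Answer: -300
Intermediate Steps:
B = -10
((-1 - 1)*(-5))*(B - 20) = ((-1 - 1)*(-5))*(-10 - 20) = -2*(-5)*(-30) = 10*(-30) = -300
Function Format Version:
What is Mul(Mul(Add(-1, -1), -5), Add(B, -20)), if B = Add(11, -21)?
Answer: -300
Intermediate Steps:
B = -10
Mul(Mul(Add(-1, -1), -5), Add(B, -20)) = Mul(Mul(Add(-1, -1), -5), Add(-10, -20)) = Mul(Mul(-2, -5), -30) = Mul(10, -30) = -300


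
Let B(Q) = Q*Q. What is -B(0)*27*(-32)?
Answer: 0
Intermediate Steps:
B(Q) = Q²
-B(0)*27*(-32) = -0²*27*(-32) = -0*27*(-32) = -0*(-32) = -1*0 = 0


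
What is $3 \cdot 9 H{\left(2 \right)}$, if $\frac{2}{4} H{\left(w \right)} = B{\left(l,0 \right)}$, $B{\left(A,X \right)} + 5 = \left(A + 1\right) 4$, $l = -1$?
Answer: $-270$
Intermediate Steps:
$B{\left(A,X \right)} = -1 + 4 A$ ($B{\left(A,X \right)} = -5 + \left(A + 1\right) 4 = -5 + \left(1 + A\right) 4 = -5 + \left(4 + 4 A\right) = -1 + 4 A$)
$H{\left(w \right)} = -10$ ($H{\left(w \right)} = 2 \left(-1 + 4 \left(-1\right)\right) = 2 \left(-1 - 4\right) = 2 \left(-5\right) = -10$)
$3 \cdot 9 H{\left(2 \right)} = 3 \cdot 9 \left(-10\right) = 27 \left(-10\right) = -270$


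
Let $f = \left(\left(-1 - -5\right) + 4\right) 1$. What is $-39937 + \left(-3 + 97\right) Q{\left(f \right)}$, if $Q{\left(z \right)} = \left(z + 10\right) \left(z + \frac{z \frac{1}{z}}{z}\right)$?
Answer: $- \frac{52379}{2} \approx -26190.0$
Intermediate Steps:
$f = 8$ ($f = \left(\left(-1 + 5\right) + 4\right) 1 = \left(4 + 4\right) 1 = 8 \cdot 1 = 8$)
$Q{\left(z \right)} = \left(10 + z\right) \left(z + \frac{1}{z}\right)$ ($Q{\left(z \right)} = \left(10 + z\right) \left(z + 1 \frac{1}{z}\right) = \left(10 + z\right) \left(z + \frac{1}{z}\right)$)
$-39937 + \left(-3 + 97\right) Q{\left(f \right)} = -39937 + \left(-3 + 97\right) \left(1 + 8^{2} + 10 \cdot 8 + \frac{10}{8}\right) = -39937 + 94 \left(1 + 64 + 80 + 10 \cdot \frac{1}{8}\right) = -39937 + 94 \left(1 + 64 + 80 + \frac{5}{4}\right) = -39937 + 94 \cdot \frac{585}{4} = -39937 + \frac{27495}{2} = - \frac{52379}{2}$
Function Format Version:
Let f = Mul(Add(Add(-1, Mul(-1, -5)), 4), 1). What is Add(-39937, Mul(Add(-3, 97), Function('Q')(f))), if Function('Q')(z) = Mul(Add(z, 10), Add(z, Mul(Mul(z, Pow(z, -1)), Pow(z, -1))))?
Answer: Rational(-52379, 2) ≈ -26190.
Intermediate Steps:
f = 8 (f = Mul(Add(Add(-1, 5), 4), 1) = Mul(Add(4, 4), 1) = Mul(8, 1) = 8)
Function('Q')(z) = Mul(Add(10, z), Add(z, Pow(z, -1))) (Function('Q')(z) = Mul(Add(10, z), Add(z, Mul(1, Pow(z, -1)))) = Mul(Add(10, z), Add(z, Pow(z, -1))))
Add(-39937, Mul(Add(-3, 97), Function('Q')(f))) = Add(-39937, Mul(Add(-3, 97), Add(1, Pow(8, 2), Mul(10, 8), Mul(10, Pow(8, -1))))) = Add(-39937, Mul(94, Add(1, 64, 80, Mul(10, Rational(1, 8))))) = Add(-39937, Mul(94, Add(1, 64, 80, Rational(5, 4)))) = Add(-39937, Mul(94, Rational(585, 4))) = Add(-39937, Rational(27495, 2)) = Rational(-52379, 2)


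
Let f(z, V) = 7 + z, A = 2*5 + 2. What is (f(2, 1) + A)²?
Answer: 441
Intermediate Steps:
A = 12 (A = 10 + 2 = 12)
(f(2, 1) + A)² = ((7 + 2) + 12)² = (9 + 12)² = 21² = 441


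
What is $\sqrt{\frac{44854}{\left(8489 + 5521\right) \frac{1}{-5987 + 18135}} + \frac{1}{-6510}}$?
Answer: $\frac{\sqrt{359470754513801490}}{3040170} \approx 197.21$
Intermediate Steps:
$\sqrt{\frac{44854}{\left(8489 + 5521\right) \frac{1}{-5987 + 18135}} + \frac{1}{-6510}} = \sqrt{\frac{44854}{14010 \cdot \frac{1}{12148}} - \frac{1}{6510}} = \sqrt{\frac{44854}{\frac{7005}{6074}} - \frac{1}{6510}} = \sqrt{44854 \cdot \frac{6074}{7005} - \frac{1}{6510}} = \sqrt{\frac{272443196}{7005} - \frac{1}{6510}} = \sqrt{\frac{118240346597}{3040170}} = \frac{\sqrt{359470754513801490}}{3040170}$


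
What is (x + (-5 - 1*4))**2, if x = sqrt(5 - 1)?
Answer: 49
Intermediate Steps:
x = 2 (x = sqrt(4) = 2)
(x + (-5 - 1*4))**2 = (2 + (-5 - 1*4))**2 = (2 + (-5 - 4))**2 = (2 - 9)**2 = (-7)**2 = 49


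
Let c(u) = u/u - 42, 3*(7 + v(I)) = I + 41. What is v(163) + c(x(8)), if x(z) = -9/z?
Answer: 20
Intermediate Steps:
v(I) = 20/3 + I/3 (v(I) = -7 + (I + 41)/3 = -7 + (41 + I)/3 = -7 + (41/3 + I/3) = 20/3 + I/3)
c(u) = -41 (c(u) = 1 - 42 = -41)
v(163) + c(x(8)) = (20/3 + (⅓)*163) - 41 = (20/3 + 163/3) - 41 = 61 - 41 = 20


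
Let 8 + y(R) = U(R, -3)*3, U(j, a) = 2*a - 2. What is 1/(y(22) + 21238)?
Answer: 1/21206 ≈ 4.7156e-5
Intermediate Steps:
U(j, a) = -2 + 2*a
y(R) = -32 (y(R) = -8 + (-2 + 2*(-3))*3 = -8 + (-2 - 6)*3 = -8 - 8*3 = -8 - 24 = -32)
1/(y(22) + 21238) = 1/(-32 + 21238) = 1/21206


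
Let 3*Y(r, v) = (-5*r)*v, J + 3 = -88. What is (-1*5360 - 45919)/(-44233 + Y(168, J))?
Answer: 17093/6251 ≈ 2.7344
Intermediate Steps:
J = -91 (J = -3 - 88 = -91)
Y(r, v) = -5*r*v/3 (Y(r, v) = ((-5*r)*v)/3 = (-5*r*v)/3 = -5*r*v/3)
(-1*5360 - 45919)/(-44233 + Y(168, J)) = (-1*5360 - 45919)/(-44233 - 5/3*168*(-91)) = (-5360 - 45919)/(-44233 + 25480) = -51279/(-18753) = -51279*(-1/18753) = 17093/6251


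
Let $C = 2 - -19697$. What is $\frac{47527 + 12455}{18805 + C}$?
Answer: $\frac{29991}{19252} \approx 1.5578$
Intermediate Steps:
$C = 19699$ ($C = 2 + 19697 = 19699$)
$\frac{47527 + 12455}{18805 + C} = \frac{47527 + 12455}{18805 + 19699} = \frac{59982}{38504} = 59982 \cdot \frac{1}{38504} = \frac{29991}{19252}$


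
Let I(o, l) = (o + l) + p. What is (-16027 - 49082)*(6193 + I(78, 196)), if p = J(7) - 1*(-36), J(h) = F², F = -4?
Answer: -424445571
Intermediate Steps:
J(h) = 16 (J(h) = (-4)² = 16)
p = 52 (p = 16 - 1*(-36) = 16 + 36 = 52)
I(o, l) = 52 + l + o (I(o, l) = (o + l) + 52 = (l + o) + 52 = 52 + l + o)
(-16027 - 49082)*(6193 + I(78, 196)) = (-16027 - 49082)*(6193 + (52 + 196 + 78)) = -65109*(6193 + 326) = -65109*6519 = -424445571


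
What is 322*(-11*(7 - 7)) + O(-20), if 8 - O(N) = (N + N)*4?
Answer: 168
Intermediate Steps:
O(N) = 8 - 8*N (O(N) = 8 - (N + N)*4 = 8 - 2*N*4 = 8 - 8*N)
322*(-11*(7 - 7)) + O(-20) = 322*(-11*(7 - 7)) + (8 - 8*(-20)) = 322*(-11*0) + (8 + 160) = 322*0 + 168 = 0 + 168 = 168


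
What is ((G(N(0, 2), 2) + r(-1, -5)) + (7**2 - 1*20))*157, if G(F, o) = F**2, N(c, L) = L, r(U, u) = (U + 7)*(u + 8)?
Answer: 8007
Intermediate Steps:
r(U, u) = (7 + U)*(8 + u)
((G(N(0, 2), 2) + r(-1, -5)) + (7**2 - 1*20))*157 = ((2**2 + (56 + 7*(-5) + 8*(-1) - 1*(-5))) + (7**2 - 1*20))*157 = ((4 + (56 - 35 - 8 + 5)) + (49 - 20))*157 = ((4 + 18) + 29)*157 = (22 + 29)*157 = 51*157 = 8007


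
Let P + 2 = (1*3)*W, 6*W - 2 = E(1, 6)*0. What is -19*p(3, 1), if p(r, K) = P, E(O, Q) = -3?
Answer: 19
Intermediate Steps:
W = ⅓ (W = ⅓ + (-3*0)/6 = ⅓ + (⅙)*0 = ⅓ + 0 = ⅓ ≈ 0.33333)
P = -1 (P = -2 + (1*3)*(⅓) = -2 + 3*(⅓) = -2 + 1 = -1)
p(r, K) = -1
-19*p(3, 1) = -19*(-1) = 19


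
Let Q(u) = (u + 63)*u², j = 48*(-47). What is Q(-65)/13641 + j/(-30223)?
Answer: -224610254/412271943 ≈ -0.54481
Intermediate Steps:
j = -2256
Q(u) = u²*(63 + u) (Q(u) = (63 + u)*u² = u²*(63 + u))
Q(-65)/13641 + j/(-30223) = ((-65)²*(63 - 65))/13641 - 2256/(-30223) = (4225*(-2))*(1/13641) - 2256*(-1/30223) = -8450*1/13641 + 2256/30223 = -8450/13641 + 2256/30223 = -224610254/412271943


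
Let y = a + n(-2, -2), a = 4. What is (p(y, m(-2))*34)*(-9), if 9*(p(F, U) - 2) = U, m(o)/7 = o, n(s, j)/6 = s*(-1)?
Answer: -136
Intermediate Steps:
n(s, j) = -6*s (n(s, j) = 6*(s*(-1)) = 6*(-s) = -6*s)
m(o) = 7*o
y = 16 (y = 4 - 6*(-2) = 4 + 12 = 16)
p(F, U) = 2 + U/9
(p(y, m(-2))*34)*(-9) = ((2 + (7*(-2))/9)*34)*(-9) = ((2 + (⅑)*(-14))*34)*(-9) = ((2 - 14/9)*34)*(-9) = ((4/9)*34)*(-9) = (136/9)*(-9) = -136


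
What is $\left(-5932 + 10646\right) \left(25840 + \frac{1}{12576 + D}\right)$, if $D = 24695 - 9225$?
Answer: $\frac{1708138266837}{14023} \approx 1.2181 \cdot 10^{8}$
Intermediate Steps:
$D = 15470$
$\left(-5932 + 10646\right) \left(25840 + \frac{1}{12576 + D}\right) = \left(-5932 + 10646\right) \left(25840 + \frac{1}{12576 + 15470}\right) = 4714 \left(25840 + \frac{1}{28046}\right) = 4714 \cdot \frac{724708641}{28046} = \frac{1708138266837}{14023}$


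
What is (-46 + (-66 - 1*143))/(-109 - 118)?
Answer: 255/227 ≈ 1.1233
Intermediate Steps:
(-46 + (-66 - 1*143))/(-109 - 118) = (-46 + (-66 - 143))/(-227) = (-46 - 209)*(-1/227) = -255*(-1/227) = 255/227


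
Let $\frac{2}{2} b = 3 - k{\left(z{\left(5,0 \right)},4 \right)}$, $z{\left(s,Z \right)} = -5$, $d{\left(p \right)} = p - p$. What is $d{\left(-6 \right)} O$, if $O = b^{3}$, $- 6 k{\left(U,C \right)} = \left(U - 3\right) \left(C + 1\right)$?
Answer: $0$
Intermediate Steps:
$d{\left(p \right)} = 0$
$k{\left(U,C \right)} = - \frac{\left(1 + C\right) \left(-3 + U\right)}{6}$ ($k{\left(U,C \right)} = - \frac{\left(U - 3\right) \left(C + 1\right)}{6} = - \frac{\left(-3 + U\right) \left(1 + C\right)}{6} = - \frac{\left(1 + C\right) \left(-3 + U\right)}{6}$)
$b = - \frac{11}{3}$ ($b = 3 - \left(\frac{1}{2} + \frac{1}{2} \cdot 4 - - \frac{5}{6} - \frac{2}{3} \left(-5\right)\right) = 3 - \left(\frac{1}{2} + 2 + \frac{5}{6} + \frac{10}{3}\right) = 3 - \frac{20}{3} = - \frac{11}{3} \approx -3.6667$)
$O = - \frac{1331}{27}$ ($O = \left(- \frac{11}{3}\right)^{3} = - \frac{1331}{27} \approx -49.296$)
$d{\left(-6 \right)} O = 0 \left(- \frac{1331}{27}\right) = 0$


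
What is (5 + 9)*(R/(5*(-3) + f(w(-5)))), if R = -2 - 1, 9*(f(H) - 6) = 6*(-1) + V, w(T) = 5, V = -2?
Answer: 378/89 ≈ 4.2472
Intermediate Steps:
f(H) = 46/9 (f(H) = 6 + (6*(-1) - 2)/9 = 6 + (-6 - 2)/9 = 6 + (⅑)*(-8) = 6 - 8/9 = 46/9)
R = -3
(5 + 9)*(R/(5*(-3) + f(w(-5)))) = (5 + 9)*(-3/(5*(-3) + 46/9)) = 14*(-3/(-15 + 46/9)) = 14*(-3/(-89/9)) = 14*(-3*(-9/89)) = 14*(27/89) = 378/89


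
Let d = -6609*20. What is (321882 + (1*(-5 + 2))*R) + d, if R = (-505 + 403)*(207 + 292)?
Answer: 342396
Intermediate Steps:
R = -50898 (R = -102*499 = -50898)
d = -132180
(321882 + (1*(-5 + 2))*R) + d = (321882 + (1*(-5 + 2))*(-50898)) - 132180 = (321882 + (1*(-3))*(-50898)) - 132180 = (321882 - 3*(-50898)) - 132180 = (321882 + 152694) - 132180 = 474576 - 132180 = 342396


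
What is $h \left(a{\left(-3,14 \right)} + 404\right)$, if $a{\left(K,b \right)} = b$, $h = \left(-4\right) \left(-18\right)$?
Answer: $30096$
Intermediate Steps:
$h = 72$
$h \left(a{\left(-3,14 \right)} + 404\right) = 72 \left(14 + 404\right) = 72 \cdot 418 = 30096$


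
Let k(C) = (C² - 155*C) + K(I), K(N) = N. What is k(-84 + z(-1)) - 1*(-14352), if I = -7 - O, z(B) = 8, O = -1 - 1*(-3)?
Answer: 31899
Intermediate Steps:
O = 2 (O = -1 + 3 = 2)
I = -9 (I = -7 - 1*2 = -7 - 2 = -9)
k(C) = -9 + C² - 155*C (k(C) = (C² - 155*C) - 9 = -9 + C² - 155*C)
k(-84 + z(-1)) - 1*(-14352) = (-9 + (-84 + 8)² - 155*(-84 + 8)) - 1*(-14352) = (-9 + (-76)² - 155*(-76)) + 14352 = (-9 + 5776 + 11780) + 14352 = 17547 + 14352 = 31899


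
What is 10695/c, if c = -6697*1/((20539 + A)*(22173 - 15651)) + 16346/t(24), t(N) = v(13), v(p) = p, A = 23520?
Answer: 39952096269930/4697068749047 ≈ 8.5058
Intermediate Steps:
t(N) = 13
c = 4697068749047/3735586374 (c = -6697*1/((20539 + 23520)*(22173 - 15651)) + 16346/13 = -6697/(44059*6522) + 16346*(1/13) = -6697/287352798 + 16346/13 = 4697068749047/3735586374 ≈ 1257.4)
10695/c = 10695/(4697068749047/3735586374) = 10695*(3735586374/4697068749047) = 39952096269930/4697068749047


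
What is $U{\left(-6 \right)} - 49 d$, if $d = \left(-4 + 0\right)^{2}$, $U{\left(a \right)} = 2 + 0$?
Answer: $-782$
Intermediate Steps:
$U{\left(a \right)} = 2$
$d = 16$ ($d = \left(-4\right)^{2} = 16$)
$U{\left(-6 \right)} - 49 d = 2 - 784 = -782$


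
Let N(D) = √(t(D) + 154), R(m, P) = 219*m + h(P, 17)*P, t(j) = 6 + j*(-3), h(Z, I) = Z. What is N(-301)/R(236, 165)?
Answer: √1063/78909 ≈ 0.00041318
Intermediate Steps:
t(j) = 6 - 3*j
R(m, P) = P² + 219*m (R(m, P) = 219*m + P*P = 219*m + P² = P² + 219*m)
N(D) = √(160 - 3*D) (N(D) = √((6 - 3*D) + 154) = √(160 - 3*D))
N(-301)/R(236, 165) = √(160 - 3*(-301))/(165² + 219*236) = √(160 + 903)/(27225 + 51684) = √1063/78909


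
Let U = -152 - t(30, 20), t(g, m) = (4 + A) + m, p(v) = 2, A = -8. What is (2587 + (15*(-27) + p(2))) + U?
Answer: 2016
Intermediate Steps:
t(g, m) = -4 + m (t(g, m) = (4 - 8) + m = -4 + m)
U = -168 (U = -152 - (-4 + 20) = -152 - 1*16 = -152 - 16 = -168)
(2587 + (15*(-27) + p(2))) + U = (2587 + (15*(-27) + 2)) - 168 = (2587 + (-405 + 2)) - 168 = (2587 - 403) - 168 = 2184 - 168 = 2016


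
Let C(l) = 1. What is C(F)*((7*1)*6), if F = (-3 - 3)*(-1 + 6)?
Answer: 42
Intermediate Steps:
F = -30 (F = -6*5 = -30)
C(F)*((7*1)*6) = 1*((7*1)*6) = 1*(7*6) = 1*42 = 42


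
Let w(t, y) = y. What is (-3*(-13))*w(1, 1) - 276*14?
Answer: -3825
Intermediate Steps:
(-3*(-13))*w(1, 1) - 276*14 = -3*(-13)*1 - 276*14 = 39*1 - 3864 = 39 - 3864 = -3825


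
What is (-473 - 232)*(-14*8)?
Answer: 78960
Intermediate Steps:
(-473 - 232)*(-14*8) = -705*(-112) = 78960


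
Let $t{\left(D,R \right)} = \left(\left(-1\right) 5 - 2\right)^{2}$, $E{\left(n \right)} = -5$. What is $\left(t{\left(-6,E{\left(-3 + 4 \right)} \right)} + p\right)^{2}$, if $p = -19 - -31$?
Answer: $3721$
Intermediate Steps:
$p = 12$ ($p = -19 + 31 = 12$)
$t{\left(D,R \right)} = 49$ ($t{\left(D,R \right)} = \left(-5 - 2\right)^{2} = \left(-7\right)^{2} = 49$)
$\left(t{\left(-6,E{\left(-3 + 4 \right)} \right)} + p\right)^{2} = \left(49 + 12\right)^{2} = 61^{2} = 3721$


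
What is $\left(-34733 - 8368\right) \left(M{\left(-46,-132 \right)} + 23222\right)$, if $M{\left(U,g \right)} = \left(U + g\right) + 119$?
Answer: $-998348463$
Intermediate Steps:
$M{\left(U,g \right)} = 119 + U + g$
$\left(-34733 - 8368\right) \left(M{\left(-46,-132 \right)} + 23222\right) = \left(-34733 - 8368\right) \left(\left(119 - 46 - 132\right) + 23222\right) = - 43101 \left(-59 + 23222\right) = \left(-43101\right) 23163 = -998348463$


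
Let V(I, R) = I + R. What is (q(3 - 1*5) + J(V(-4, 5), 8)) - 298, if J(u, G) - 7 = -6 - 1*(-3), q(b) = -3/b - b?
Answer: -581/2 ≈ -290.50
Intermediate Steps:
q(b) = -b - 3/b
J(u, G) = 4 (J(u, G) = 7 + (-6 - 1*(-3)) = 7 + (-6 + 3) = 7 - 3 = 4)
(q(3 - 1*5) + J(V(-4, 5), 8)) - 298 = ((-(3 - 1*5) - 3/(3 - 1*5)) + 4) - 298 = ((-(3 - 5) - 3/(3 - 5)) + 4) - 298 = ((-1*(-2) - 3/(-2)) + 4) - 298 = ((2 - 3*(-1/2)) + 4) - 298 = ((2 + 3/2) + 4) - 298 = (7/2 + 4) - 298 = 15/2 - 298 = -581/2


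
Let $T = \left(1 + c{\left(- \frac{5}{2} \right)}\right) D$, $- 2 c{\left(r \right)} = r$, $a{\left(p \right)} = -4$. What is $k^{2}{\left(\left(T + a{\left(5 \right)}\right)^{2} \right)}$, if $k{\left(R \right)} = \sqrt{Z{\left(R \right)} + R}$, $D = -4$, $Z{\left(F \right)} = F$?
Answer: $338$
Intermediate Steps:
$c{\left(r \right)} = - \frac{r}{2}$
$T = -9$ ($T = \left(1 - \frac{\left(-5\right) \frac{1}{2}}{2}\right) \left(-4\right) = \left(1 - - \frac{5}{4}\right) \left(-4\right) = \left(1 + \frac{5}{4}\right) \left(-4\right) = \frac{9}{4} \left(-4\right) = -9$)
$k{\left(R \right)} = \sqrt{2} \sqrt{R}$ ($k{\left(R \right)} = \sqrt{R + R} = \sqrt{2 R} = \sqrt{2} \sqrt{R}$)
$k^{2}{\left(\left(T + a{\left(5 \right)}\right)^{2} \right)} = \left(\sqrt{2} \sqrt{\left(-9 - 4\right)^{2}}\right)^{2} = \left(\sqrt{2} \sqrt{\left(-13\right)^{2}}\right)^{2} = \left(\sqrt{2} \sqrt{169}\right)^{2} = \left(\sqrt{2} \cdot 13\right)^{2} = \left(13 \sqrt{2}\right)^{2} = 338$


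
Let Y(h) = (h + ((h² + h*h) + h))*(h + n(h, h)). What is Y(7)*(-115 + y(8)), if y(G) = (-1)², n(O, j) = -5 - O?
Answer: 63840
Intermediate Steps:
y(G) = 1
Y(h) = -10*h - 10*h² (Y(h) = (h + ((h² + h*h) + h))*(h + (-5 - h)) = (h + ((h² + h²) + h))*(-5) = (h + (2*h² + h))*(-5) = (h + (h + 2*h²))*(-5) = (2*h + 2*h²)*(-5) = -10*h - 10*h²)
Y(7)*(-115 + y(8)) = (10*7*(-1 - 1*7))*(-115 + 1) = (10*7*(-1 - 7))*(-114) = (10*7*(-8))*(-114) = -560*(-114) = 63840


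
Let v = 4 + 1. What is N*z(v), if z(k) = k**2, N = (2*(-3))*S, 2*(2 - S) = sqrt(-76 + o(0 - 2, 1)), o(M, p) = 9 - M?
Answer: -300 + 75*I*sqrt(65) ≈ -300.0 + 604.67*I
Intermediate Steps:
S = 2 - I*sqrt(65)/2 (S = 2 - sqrt(-76 + (9 - (0 - 2)))/2 = 2 - sqrt(-76 + (9 - 1*(-2)))/2 = 2 - sqrt(-76 + (9 + 2))/2 = 2 - sqrt(-76 + 11)/2 = 2 - I*sqrt(65)/2 ≈ 2.0 - 4.0311*I)
v = 5
N = -12 + 3*I*sqrt(65) (N = (2*(-3))*(2 - I*sqrt(65)/2) = -6*(2 - I*sqrt(65)/2) = -12 + 3*I*sqrt(65) ≈ -12.0 + 24.187*I)
N*z(v) = (-12 + 3*I*sqrt(65))*5**2 = (-12 + 3*I*sqrt(65))*25 = -300 + 75*I*sqrt(65)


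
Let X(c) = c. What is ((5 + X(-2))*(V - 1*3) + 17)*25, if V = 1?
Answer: 275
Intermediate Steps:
((5 + X(-2))*(V - 1*3) + 17)*25 = ((5 - 2)*(1 - 1*3) + 17)*25 = (3*(1 - 3) + 17)*25 = (3*(-2) + 17)*25 = (-6 + 17)*25 = 11*25 = 275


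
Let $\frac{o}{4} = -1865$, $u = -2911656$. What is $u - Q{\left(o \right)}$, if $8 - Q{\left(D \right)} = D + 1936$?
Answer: $-2917188$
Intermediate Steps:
$o = -7460$ ($o = 4 \left(-1865\right) = -7460$)
$Q{\left(D \right)} = -1928 - D$ ($Q{\left(D \right)} = 8 - \left(D + 1936\right) = 8 - \left(1936 + D\right) = -1928 - D$)
$u - Q{\left(o \right)} = -2911656 - \left(-1928 - -7460\right) = -2911656 - \left(-1928 + 7460\right) = -2911656 - 5532 = -2917188$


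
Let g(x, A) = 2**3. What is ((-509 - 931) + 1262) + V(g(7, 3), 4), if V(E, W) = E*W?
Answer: -146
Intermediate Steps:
g(x, A) = 8
((-509 - 931) + 1262) + V(g(7, 3), 4) = ((-509 - 931) + 1262) + 8*4 = (-1440 + 1262) + 32 = -178 + 32 = -146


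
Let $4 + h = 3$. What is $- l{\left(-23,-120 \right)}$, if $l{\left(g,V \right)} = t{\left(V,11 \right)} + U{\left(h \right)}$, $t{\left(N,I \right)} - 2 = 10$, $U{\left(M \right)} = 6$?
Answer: $-18$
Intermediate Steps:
$h = -1$ ($h = -4 + 3 = -1$)
$t{\left(N,I \right)} = 12$ ($t{\left(N,I \right)} = 2 + 10 = 12$)
$l{\left(g,V \right)} = 18$ ($l{\left(g,V \right)} = 12 + 6 = 18$)
$- l{\left(-23,-120 \right)} = \left(-1\right) 18 = -18$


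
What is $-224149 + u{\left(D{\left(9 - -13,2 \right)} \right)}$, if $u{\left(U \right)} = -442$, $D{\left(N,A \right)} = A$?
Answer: $-224591$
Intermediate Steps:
$-224149 + u{\left(D{\left(9 - -13,2 \right)} \right)} = -224149 - 442 = -224591$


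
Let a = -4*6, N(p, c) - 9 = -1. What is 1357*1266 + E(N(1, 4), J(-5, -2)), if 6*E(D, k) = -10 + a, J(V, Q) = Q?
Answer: 5153869/3 ≈ 1.7180e+6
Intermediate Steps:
N(p, c) = 8 (N(p, c) = 9 - 1 = 8)
a = -24
E(D, k) = -17/3 (E(D, k) = (-10 - 24)/6 = (1/6)*(-34) = -17/3)
1357*1266 + E(N(1, 4), J(-5, -2)) = 1357*1266 - 17/3 = 1717962 - 17/3 = 5153869/3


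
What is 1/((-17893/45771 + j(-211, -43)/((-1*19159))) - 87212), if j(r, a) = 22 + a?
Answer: -125275227/10925551932952 ≈ -1.1466e-5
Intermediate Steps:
1/((-17893/45771 + j(-211, -43)/((-1*19159))) - 87212) = 1/((-17893/45771 + (22 - 43)/((-1*19159))) - 87212) = 1/((-17893*1/45771 - 21/(-19159)) - 87212) = 1/((-17893/45771 - 21*(-1/19159)) - 87212) = 1/((-17893/45771 + 3/2737) - 87212) = 1/(-48835828/125275227 - 87212) = 1/(-10925551932952/125275227) = -125275227/10925551932952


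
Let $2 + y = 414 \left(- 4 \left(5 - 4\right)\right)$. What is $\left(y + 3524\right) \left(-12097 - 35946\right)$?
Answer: $-89648238$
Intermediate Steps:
$y = -1658$ ($y = -2 + 414 \left(- 4 \left(5 - 4\right)\right) = -2 + 414 \left(\left(-4\right) 1\right) = -2 + 414 \left(-4\right) = -2 - 1656 = -1658$)
$\left(y + 3524\right) \left(-12097 - 35946\right) = \left(-1658 + 3524\right) \left(-12097 - 35946\right) = 1866 \left(-48043\right) = -89648238$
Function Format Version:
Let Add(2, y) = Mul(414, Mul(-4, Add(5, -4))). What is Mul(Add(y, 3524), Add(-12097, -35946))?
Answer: -89648238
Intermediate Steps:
y = -1658 (y = Add(-2, Mul(414, Mul(-4, Add(5, -4)))) = Add(-2, Mul(414, Mul(-4, 1))) = Add(-2, Mul(414, -4)) = Add(-2, -1656) = -1658)
Mul(Add(y, 3524), Add(-12097, -35946)) = Mul(Add(-1658, 3524), Add(-12097, -35946)) = Mul(1866, -48043) = -89648238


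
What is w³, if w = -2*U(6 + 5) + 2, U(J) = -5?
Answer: 1728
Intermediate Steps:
w = 12 (w = -2*(-5) + 2 = 10 + 2 = 12)
w³ = 12³ = 1728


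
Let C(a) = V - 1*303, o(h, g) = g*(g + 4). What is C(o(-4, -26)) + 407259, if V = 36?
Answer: 406992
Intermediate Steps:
o(h, g) = g*(4 + g)
C(a) = -267 (C(a) = 36 - 1*303 = 36 - 303 = -267)
C(o(-4, -26)) + 407259 = -267 + 407259 = 406992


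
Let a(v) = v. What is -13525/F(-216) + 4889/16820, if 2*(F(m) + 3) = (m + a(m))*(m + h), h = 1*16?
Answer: -16300367/726573540 ≈ -0.022435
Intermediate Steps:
h = 16
F(m) = -3 + m*(16 + m) (F(m) = -3 + ((m + m)*(m + 16))/2 = -3 + ((2*m)*(16 + m))/2 = -3 + (2*m*(16 + m))/2 = -3 + m*(16 + m))
-13525/F(-216) + 4889/16820 = -13525/(-3 + (-216)² + 16*(-216)) + 4889/16820 = -13525/(-3 + 46656 - 3456) + 4889*(1/16820) = -13525/43197 + 4889/16820 = -16300367/726573540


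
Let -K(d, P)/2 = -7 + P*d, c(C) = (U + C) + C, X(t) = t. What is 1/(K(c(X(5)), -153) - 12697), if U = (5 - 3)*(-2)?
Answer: -1/10847 ≈ -9.2191e-5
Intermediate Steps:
U = -4 (U = 2*(-2) = -4)
c(C) = -4 + 2*C (c(C) = (-4 + C) + C = -4 + 2*C)
K(d, P) = 14 - 2*P*d (K(d, P) = -2*(-7 + P*d) = 14 - 2*P*d)
1/(K(c(X(5)), -153) - 12697) = 1/((14 - 2*(-153)*(-4 + 2*5)) - 12697) = 1/((14 - 2*(-153)*(-4 + 10)) - 12697) = 1/((14 - 2*(-153)*6) - 12697) = 1/((14 + 1836) - 12697) = 1/(1850 - 12697) = 1/(-10847) = -1/10847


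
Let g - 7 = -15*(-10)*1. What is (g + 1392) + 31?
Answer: 1580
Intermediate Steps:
g = 157 (g = 7 - 15*(-10)*1 = 7 + 150*1 = 7 + 150 = 157)
(g + 1392) + 31 = (157 + 1392) + 31 = 1549 + 31 = 1580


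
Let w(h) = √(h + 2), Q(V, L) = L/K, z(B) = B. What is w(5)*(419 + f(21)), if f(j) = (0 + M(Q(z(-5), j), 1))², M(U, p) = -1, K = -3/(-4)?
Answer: 420*√7 ≈ 1111.2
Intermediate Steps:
K = ¾ (K = -3*(-¼) = ¾ ≈ 0.75000)
Q(V, L) = 4*L/3 (Q(V, L) = L/(¾) = L*(4/3) = 4*L/3)
f(j) = 1 (f(j) = (0 - 1)² = (-1)² = 1)
w(h) = √(2 + h)
w(5)*(419 + f(21)) = √(2 + 5)*(419 + 1) = √7*420 = 420*√7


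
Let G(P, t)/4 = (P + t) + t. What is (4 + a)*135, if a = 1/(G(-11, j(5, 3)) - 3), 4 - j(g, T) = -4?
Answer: 9315/17 ≈ 547.94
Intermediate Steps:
j(g, T) = 8 (j(g, T) = 4 - 1*(-4) = 4 + 4 = 8)
G(P, t) = 4*P + 8*t (G(P, t) = 4*((P + t) + t) = 4*(P + 2*t) = 4*P + 8*t)
a = 1/17 (a = 1/((4*(-11) + 8*8) - 3) = 1/((-44 + 64) - 3) = 1/(20 - 3) = 1/17 ≈ 0.058824)
(4 + a)*135 = (4 + 1/17)*135 = (69/17)*135 = 9315/17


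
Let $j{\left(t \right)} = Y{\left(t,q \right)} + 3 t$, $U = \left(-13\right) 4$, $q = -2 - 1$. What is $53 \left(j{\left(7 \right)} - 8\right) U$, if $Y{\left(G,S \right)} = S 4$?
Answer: $-2756$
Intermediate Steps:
$q = -3$ ($q = -2 - 1 = -3$)
$Y{\left(G,S \right)} = 4 S$
$U = -52$
$j{\left(t \right)} = -12 + 3 t$ ($j{\left(t \right)} = 4 \left(-3\right) + 3 t = -12 + 3 t$)
$53 \left(j{\left(7 \right)} - 8\right) U = 53 \left(\left(-12 + 3 \cdot 7\right) - 8\right) \left(-52\right) = 53 \left(\left(-12 + 21\right) - 8\right) \left(-52\right) = 53 \left(9 - 8\right) \left(-52\right) = 53 \cdot 1 \left(-52\right) = 53 \left(-52\right) = -2756$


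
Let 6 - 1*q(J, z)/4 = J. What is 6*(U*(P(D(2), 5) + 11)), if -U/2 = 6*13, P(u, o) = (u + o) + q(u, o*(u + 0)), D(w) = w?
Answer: -31824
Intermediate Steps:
q(J, z) = 24 - 4*J
P(u, o) = 24 + o - 3*u (P(u, o) = (u + o) + (24 - 4*u) = (o + u) + (24 - 4*u) = 24 + o - 3*u)
U = -156 (U = -12*13 = -2*78 = -156)
6*(U*(P(D(2), 5) + 11)) = 6*(-156*((24 + 5 - 3*2) + 11)) = 6*(-156*((24 + 5 - 6) + 11)) = 6*(-156*(23 + 11)) = 6*(-156*34) = 6*(-5304) = -31824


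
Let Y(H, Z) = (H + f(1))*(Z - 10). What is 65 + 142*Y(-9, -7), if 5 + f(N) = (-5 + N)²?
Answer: -4763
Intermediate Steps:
f(N) = -5 + (-5 + N)²
Y(H, Z) = (-10 + Z)*(11 + H) (Y(H, Z) = (H + (-5 + (-5 + 1)²))*(Z - 10) = (H + (-5 + (-4)²))*(-10 + Z) = (H + (-5 + 16))*(-10 + Z) = (H + 11)*(-10 + Z) = (11 + H)*(-10 + Z) = (-10 + Z)*(11 + H))
65 + 142*Y(-9, -7) = 65 + 142*(-110 - 10*(-9) + 11*(-7) - 9*(-7)) = 65 + 142*(-110 + 90 - 77 + 63) = 65 + 142*(-34) = 65 - 4828 = -4763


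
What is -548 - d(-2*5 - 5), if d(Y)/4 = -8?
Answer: -516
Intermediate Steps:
d(Y) = -32 (d(Y) = 4*(-8) = -32)
-548 - d(-2*5 - 5) = -548 - 1*(-32) = -548 + 32 = -516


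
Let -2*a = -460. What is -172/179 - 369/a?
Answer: -105611/41170 ≈ -2.5652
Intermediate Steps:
a = 230 (a = -½*(-460) = 230)
-172/179 - 369/a = -172/179 - 369/230 = -105611/41170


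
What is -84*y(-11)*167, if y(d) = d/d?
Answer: -14028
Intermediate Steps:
y(d) = 1
-84*y(-11)*167 = -84*1*167 = -84*167 = -14028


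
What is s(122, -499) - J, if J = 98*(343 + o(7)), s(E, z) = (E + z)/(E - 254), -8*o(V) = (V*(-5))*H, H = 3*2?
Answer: -4776241/132 ≈ -36184.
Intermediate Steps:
H = 6
o(V) = 15*V/4 (o(V) = -V*(-5)*6/8 = -(-5*V)*6/8 = -(-15)*V/4 = 15*V/4)
s(E, z) = (E + z)/(-254 + E)
J = 72373/2 (J = 98*(343 + (15/4)*7) = 98*(343 + 105/4) = 98*(1477/4) = 72373/2 ≈ 36187.)
s(122, -499) - J = (122 - 499)/(-254 + 122) - 1*72373/2 = -377/(-132) - 72373/2 = -1/132*(-377) - 72373/2 = 377/132 - 72373/2 = -4776241/132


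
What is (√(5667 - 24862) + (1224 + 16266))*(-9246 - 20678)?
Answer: -523370760 - 29924*I*√19195 ≈ -5.2337e+8 - 4.1459e+6*I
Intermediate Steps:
(√(5667 - 24862) + (1224 + 16266))*(-9246 - 20678) = (√(-19195) + 17490)*(-29924) = (I*√19195 + 17490)*(-29924) = (17490 + I*√19195)*(-29924) = -523370760 - 29924*I*√19195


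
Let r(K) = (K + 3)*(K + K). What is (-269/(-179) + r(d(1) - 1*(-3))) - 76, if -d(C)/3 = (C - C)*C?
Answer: -6891/179 ≈ -38.497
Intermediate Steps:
d(C) = 0 (d(C) = -3*(C - C)*C = -0*C = -3*0 = 0)
r(K) = 2*K*(3 + K) (r(K) = (3 + K)*(2*K) = 2*K*(3 + K))
(-269/(-179) + r(d(1) - 1*(-3))) - 76 = (-269/(-179) + 2*(0 - 1*(-3))*(3 + (0 - 1*(-3)))) - 76 = (-269*(-1/179) + 2*(0 + 3)*(3 + (0 + 3))) - 76 = (269/179 + 2*3*(3 + 3)) - 76 = (269/179 + 2*3*6) - 76 = (269/179 + 36) - 76 = 6713/179 - 76 = -6891/179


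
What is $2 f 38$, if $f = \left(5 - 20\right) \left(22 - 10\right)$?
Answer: $-13680$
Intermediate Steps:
$f = -180$ ($f = \left(-15\right) 12 = -180$)
$2 f 38 = 2 \left(-180\right) 38 = \left(-360\right) 38 = -13680$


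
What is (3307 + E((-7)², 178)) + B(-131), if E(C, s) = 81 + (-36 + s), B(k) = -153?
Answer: 3377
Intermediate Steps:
E(C, s) = 45 + s
(3307 + E((-7)², 178)) + B(-131) = (3307 + (45 + 178)) - 153 = (3307 + 223) - 153 = 3530 - 153 = 3377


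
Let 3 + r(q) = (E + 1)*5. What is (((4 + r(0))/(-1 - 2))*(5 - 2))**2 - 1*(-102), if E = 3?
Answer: 543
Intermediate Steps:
r(q) = 17 (r(q) = -3 + (3 + 1)*5 = -3 + 4*5 = -3 + 20 = 17)
(((4 + r(0))/(-1 - 2))*(5 - 2))**2 - 1*(-102) = (((4 + 17)/(-1 - 2))*(5 - 2))**2 - 1*(-102) = ((21/(-3))*3)**2 + 102 = ((21*(-1/3))*3)**2 + 102 = (-7*3)**2 + 102 = (-21)**2 + 102 = 441 + 102 = 543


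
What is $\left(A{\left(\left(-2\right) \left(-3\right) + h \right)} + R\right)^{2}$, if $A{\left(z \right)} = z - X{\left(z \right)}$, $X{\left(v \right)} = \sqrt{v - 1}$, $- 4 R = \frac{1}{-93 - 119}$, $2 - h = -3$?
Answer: $\frac{94221281}{719104} - \frac{9329 \sqrt{10}}{424} \approx 61.448$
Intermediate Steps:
$h = 5$ ($h = 2 - -3 = 2 + 3 = 5$)
$R = \frac{1}{848}$ ($R = - \frac{1}{4 \left(-93 - 119\right)} = - \frac{1}{4 \left(-212\right)} = \left(- \frac{1}{4}\right) \left(- \frac{1}{212}\right) = \frac{1}{848} \approx 0.0011792$)
$X{\left(v \right)} = \sqrt{-1 + v}$
$A{\left(z \right)} = z - \sqrt{-1 + z}$
$\left(A{\left(\left(-2\right) \left(-3\right) + h \right)} + R\right)^{2} = \left(\left(\left(\left(-2\right) \left(-3\right) + 5\right) - \sqrt{-1 + \left(\left(-2\right) \left(-3\right) + 5\right)}\right) + \frac{1}{848}\right)^{2} = \left(\left(\left(6 + 5\right) - \sqrt{-1 + \left(6 + 5\right)}\right) + \frac{1}{848}\right)^{2} = \left(\left(11 - \sqrt{-1 + 11}\right) + \frac{1}{848}\right)^{2} = \left(\left(11 - \sqrt{10}\right) + \frac{1}{848}\right)^{2} = \left(\frac{9329}{848} - \sqrt{10}\right)^{2}$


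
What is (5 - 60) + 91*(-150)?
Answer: -13705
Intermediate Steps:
(5 - 60) + 91*(-150) = -55 - 13650 = -13705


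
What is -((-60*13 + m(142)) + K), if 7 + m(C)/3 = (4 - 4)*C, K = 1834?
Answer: -1033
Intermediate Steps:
m(C) = -21 (m(C) = -21 + 3*((4 - 4)*C) = -21 + 3*(0*C) = -21 + 3*0 = -21 + 0 = -21)
-((-60*13 + m(142)) + K) = -((-60*13 - 21) + 1834) = -((-780 - 21) + 1834) = -(-801 + 1834) = -1*1033 = -1033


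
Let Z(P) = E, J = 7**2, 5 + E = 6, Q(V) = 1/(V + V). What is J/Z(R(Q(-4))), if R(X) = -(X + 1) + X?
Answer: 49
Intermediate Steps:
Q(V) = 1/(2*V)
E = 1 (E = -5 + 6 = 1)
J = 49
R(X) = -1 (R(X) = -(1 + X) + X = (-1 - X) + X = -1)
Z(P) = 1
J/Z(R(Q(-4))) = 49/1 = 49*1 = 49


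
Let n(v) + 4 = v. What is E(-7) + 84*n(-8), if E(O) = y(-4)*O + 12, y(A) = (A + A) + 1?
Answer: -947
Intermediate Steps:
y(A) = 1 + 2*A (y(A) = 2*A + 1 = 1 + 2*A)
E(O) = 12 - 7*O (E(O) = (1 + 2*(-4))*O + 12 = (1 - 8)*O + 12 = -7*O + 12 = 12 - 7*O)
n(v) = -4 + v
E(-7) + 84*n(-8) = (12 - 7*(-7)) + 84*(-4 - 8) = (12 + 49) + 84*(-12) = 61 - 1008 = -947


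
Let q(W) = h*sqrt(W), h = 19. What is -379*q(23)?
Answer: -7201*sqrt(23) ≈ -34535.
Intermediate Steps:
q(W) = 19*sqrt(W)
-379*q(23) = -7201*sqrt(23)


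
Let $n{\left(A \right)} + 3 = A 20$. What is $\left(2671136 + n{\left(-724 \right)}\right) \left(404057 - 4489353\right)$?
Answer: $-10853213874288$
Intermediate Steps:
$n{\left(A \right)} = -3 + 20 A$ ($n{\left(A \right)} = -3 + A 20 = -3 + 20 A$)
$\left(2671136 + n{\left(-724 \right)}\right) \left(404057 - 4489353\right) = \left(2671136 + \left(-3 + 20 \left(-724\right)\right)\right) \left(404057 - 4489353\right) = \left(2671136 - 14483\right) \left(-4085296\right) = 2656653 \left(-4085296\right) = -10853213874288$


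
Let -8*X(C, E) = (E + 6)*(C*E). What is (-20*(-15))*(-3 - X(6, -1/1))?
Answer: -2025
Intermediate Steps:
X(C, E) = -C*E*(6 + E)/8 (X(C, E) = -(E + 6)*C*E/8 = -(6 + E)*C*E/8 = -C*E*(6 + E)/8)
(-20*(-15))*(-3 - X(6, -1/1)) = (-20*(-15))*(-3 - (-1)*6*(-1/1)*(6 - 1/1)/8) = 300*(-3 - (-1)*6*(-1*1)*(6 - 1*1)/8) = 300*(-3 - (-1)*6*(-1)*(6 - 1)/8) = 300*(-3 - (-1)*6*(-1)*5/8) = 300*(-3 - 1*15/4) = 300*(-3 - 15/4) = 300*(-27/4) = -2025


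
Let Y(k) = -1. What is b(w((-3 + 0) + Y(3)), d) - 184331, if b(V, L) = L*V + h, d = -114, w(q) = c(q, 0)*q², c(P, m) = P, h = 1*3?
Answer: -177032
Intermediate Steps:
h = 3
w(q) = q³ (w(q) = q*q² = q³)
b(V, L) = 3 + L*V (b(V, L) = L*V + 3 = 3 + L*V)
b(w((-3 + 0) + Y(3)), d) - 184331 = (3 - 114*((-3 + 0) - 1)³) - 184331 = (3 - 114*(-3 - 1)³) - 184331 = (3 - 114*(-4)³) - 184331 = (3 - 114*(-64)) - 184331 = (3 + 7296) - 184331 = 7299 - 184331 = -177032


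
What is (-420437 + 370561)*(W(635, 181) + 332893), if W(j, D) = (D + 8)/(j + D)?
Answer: -1129030031771/68 ≈ -1.6603e+10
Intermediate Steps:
W(j, D) = (8 + D)/(D + j)
(-420437 + 370561)*(W(635, 181) + 332893) = (-420437 + 370561)*((8 + 181)/(181 + 635) + 332893) = -49876*(189/816 + 332893) = -49876*((1/816)*189 + 332893) = -49876*(63/272 + 332893) = -49876*90546959/272 = -1129030031771/68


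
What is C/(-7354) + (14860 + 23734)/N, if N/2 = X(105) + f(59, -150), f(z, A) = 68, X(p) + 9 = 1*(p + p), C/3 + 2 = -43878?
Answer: 88660649/989113 ≈ 89.636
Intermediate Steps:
C = -131640 (C = -6 + 3*(-43878) = -6 - 131634 = -131640)
X(p) = -9 + 2*p (X(p) = -9 + 1*(p + p) = -9 + 1*(2*p) = -9 + 2*p)
N = 538 (N = 2*((-9 + 2*105) + 68) = 2*((-9 + 210) + 68) = 2*(201 + 68) = 2*269 = 538)
C/(-7354) + (14860 + 23734)/N = -131640/(-7354) + (14860 + 23734)/538 = -131640*(-1/7354) + 38594*(1/538) = 65820/3677 + 19297/269 = 88660649/989113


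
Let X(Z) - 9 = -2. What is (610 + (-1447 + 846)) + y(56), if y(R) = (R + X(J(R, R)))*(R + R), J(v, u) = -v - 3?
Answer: 7065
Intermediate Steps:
J(v, u) = -3 - v
X(Z) = 7 (X(Z) = 9 - 2 = 7)
y(R) = 2*R*(7 + R) (y(R) = (R + 7)*(R + R) = (7 + R)*(2*R) = 2*R*(7 + R))
(610 + (-1447 + 846)) + y(56) = (610 + (-1447 + 846)) + 2*56*(7 + 56) = (610 - 601) + 2*56*63 = 9 + 7056 = 7065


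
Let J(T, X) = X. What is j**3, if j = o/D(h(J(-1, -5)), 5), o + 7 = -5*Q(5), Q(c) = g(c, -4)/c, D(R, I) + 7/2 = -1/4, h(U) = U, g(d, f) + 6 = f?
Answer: -64/125 ≈ -0.51200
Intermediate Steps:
g(d, f) = -6 + f
D(R, I) = -15/4 (D(R, I) = -7/2 - 1/4 = -15/4)
Q(c) = -10/c (Q(c) = (-6 - 4)/c = -10/c)
o = 3 (o = -7 - (-50)/5 = -7 - 5*(-2) = -7 + 10 = 3)
j = -4/5 (j = 3/(-15/4) = 3*(-4/15) = -4/5 ≈ -0.80000)
j**3 = (-4/5)**3 = -64/125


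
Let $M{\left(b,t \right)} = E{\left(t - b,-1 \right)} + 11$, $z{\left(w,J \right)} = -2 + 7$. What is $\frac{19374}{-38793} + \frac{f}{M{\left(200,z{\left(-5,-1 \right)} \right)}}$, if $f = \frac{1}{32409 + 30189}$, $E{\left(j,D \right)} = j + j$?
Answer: $- \frac{153213750967}{306783345702} \approx -0.49942$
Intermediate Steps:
$E{\left(j,D \right)} = 2 j$
$z{\left(w,J \right)} = 5$
$f = \frac{1}{62598} \approx 1.5975 \cdot 10^{-5}$
$M{\left(b,t \right)} = 11 - 2 b + 2 t$ ($M{\left(b,t \right)} = 2 \left(t - b\right) + 11 = \left(- 2 b + 2 t\right) + 11 = 11 - 2 b + 2 t$)
$\frac{19374}{-38793} + \frac{f}{M{\left(200,z{\left(-5,-1 \right)} \right)}} = \frac{19374}{-38793} + \frac{1}{62598 \left(11 - 400 + 2 \cdot 5\right)} = 19374 \left(- \frac{1}{38793}\right) + \frac{1}{62598 \left(11 - 400 + 10\right)} = - \frac{6458}{12931} + \frac{1}{62598 \left(-379\right)} = - \frac{6458}{12931} + \frac{1}{62598} \left(- \frac{1}{379}\right) = - \frac{6458}{12931} - \frac{1}{23724642} = - \frac{153213750967}{306783345702}$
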